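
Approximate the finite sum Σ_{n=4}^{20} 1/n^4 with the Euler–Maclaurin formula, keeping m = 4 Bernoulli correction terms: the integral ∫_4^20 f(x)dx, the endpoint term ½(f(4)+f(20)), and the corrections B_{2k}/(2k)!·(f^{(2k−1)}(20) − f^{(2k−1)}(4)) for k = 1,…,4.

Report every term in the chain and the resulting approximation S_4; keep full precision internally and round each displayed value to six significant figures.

S_4 ≈ 0.00743889

The integral term ∫_4^20 1/x^4 dx = 0.00516667.
Endpoint term: (f(4) + f(20))/2 = (0.00390625 + 6.25000e-06)/2 = 0.00195625.
So far: 0.00712292.
k=1: B_{2}/(2)! × [f^{(1)}(20) − f^{(1)}(4)] = 1/12 × (-1.25000e-06 − (-0.00390625)) = 0.000325417.
Partial sum through k=1: 0.00744833.
k=2: B_{4}/(4)! × [f^{(3)}(20) − f^{(3)}(4)] = −1/720 × (-9.37500e-08 − (-0.00732422)) = -1.01724e-05.
Partial sum through k=2: 0.00743816.
k=3: B_{6}/(6)! × [f^{(5)}(20) − f^{(5)}(4)] = 1/30240 × (-1.31250e-08 − (-0.0256348)) = 8.47710e-07.
Partial sum through k=3: 0.00743901.
k=4: B_{8}/(8)! × [f^{(7)}(20) − f^{(7)}(4)] = −1/1209600 × (-2.95313e-09 − (-0.144196)) = -1.19209e-07.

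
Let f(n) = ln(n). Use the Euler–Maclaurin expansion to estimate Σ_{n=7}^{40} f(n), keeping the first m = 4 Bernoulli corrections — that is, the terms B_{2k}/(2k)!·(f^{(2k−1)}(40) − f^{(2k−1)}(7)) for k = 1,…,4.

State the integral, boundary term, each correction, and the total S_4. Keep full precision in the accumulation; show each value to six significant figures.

S_4 ≈ 103.741

∫_7^40 ln(x) dx evaluates to 100.934.
Boundary: ½(f(7) + f(40)) = ½(1.94591 + 3.68888) = 2.81739.
Running total after boundary: 103.751.
Order-1 term: 1/12 · (0.0250000 − 0.142857) = -0.00982143.
Partial sum through k=1: 103.741.
Order-2 term: −1/720 · (3.12500e-05 − 0.00583090) = 8.05507e-06.
Partial sum through k=2: 103.741.
Order-3 term: 1/30240 · (2.34375e-07 − 0.00142798) = -4.72137e-08.
Partial sum through k=3: 103.741.
Order-4 term: −1/1209600 · (4.39453e-09 − 0.000874271) = 7.22774e-10.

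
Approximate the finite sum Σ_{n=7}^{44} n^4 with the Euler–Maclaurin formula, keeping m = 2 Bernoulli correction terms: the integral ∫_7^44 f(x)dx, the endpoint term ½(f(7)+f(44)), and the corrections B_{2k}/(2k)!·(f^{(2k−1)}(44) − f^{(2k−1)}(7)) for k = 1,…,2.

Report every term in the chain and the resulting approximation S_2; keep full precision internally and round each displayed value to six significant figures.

The integral term ∫_7^44 x^4 dx = 3.29799e+07.
½[f(7) + f(44)] = ½[2401.00 + 3.74810e+06] = 1.87525e+06.
Running total after boundary: 3.48551e+07.
Order-1 term: 1/12 · (340736 − 1372.00) = 28280.3.
Partial sum through k=1: 3.48834e+07.
Order-2 term: −1/720 · (1056.00 − 168.000) = -1.23333.

S_2 ≈ 3.48834e+07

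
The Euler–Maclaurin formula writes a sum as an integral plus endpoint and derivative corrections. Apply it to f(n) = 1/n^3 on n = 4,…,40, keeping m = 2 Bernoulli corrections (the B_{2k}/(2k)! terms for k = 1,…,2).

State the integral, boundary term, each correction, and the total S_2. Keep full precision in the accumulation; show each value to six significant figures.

The integral term ∫_4^40 1/x^3 dx = 0.0309375.
Boundary: ½(f(4) + f(40)) = ½(0.0156250 + 1.56250e-05) = 0.00782031.
So far: 0.0387578.
Order-1 term: 1/12 · (-1.17187e-06 − (-0.0117188)) = 0.000976465.
After k=1: 0.0397343.
Order-2 term: −1/720 · (-1.46484e-08 − (-0.0146484)) = -2.03450e-05.

S_2 ≈ 0.0397139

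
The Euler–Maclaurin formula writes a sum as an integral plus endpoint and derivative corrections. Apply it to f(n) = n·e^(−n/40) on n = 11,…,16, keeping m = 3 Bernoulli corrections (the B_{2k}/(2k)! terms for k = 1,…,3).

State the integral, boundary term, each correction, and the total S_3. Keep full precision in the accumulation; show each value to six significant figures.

S_3 ≈ 57.5381

∫_11^16 x·e^(−x/40) dx evaluates to 48.0102.
½[f(11) + f(16)] = ½[8.35529 + 10.7251] = 9.54021.
So far: 57.5504.
k=1: B_{2}/(2)! × [f^{(1)}(16) − f^{(1)}(11)] = 1/12 × (0.402192 − 0.550690) = -0.0123748.
Partial sum through k=1: 57.5381.
k=2: B_{4}/(4)! × [f^{(3)}(16) − f^{(3)}(11)] = −1/720 × (0.00108927 − 0.00129365) = 2.83856e-07.
Partial sum through k=2: 57.5381.
k=3: B_{6}/(6)! × [f^{(5)}(16) − f^{(5)}(11)] = 1/30240 × (1.20448e-06 − 1.40194e-06) = -6.52987e-12.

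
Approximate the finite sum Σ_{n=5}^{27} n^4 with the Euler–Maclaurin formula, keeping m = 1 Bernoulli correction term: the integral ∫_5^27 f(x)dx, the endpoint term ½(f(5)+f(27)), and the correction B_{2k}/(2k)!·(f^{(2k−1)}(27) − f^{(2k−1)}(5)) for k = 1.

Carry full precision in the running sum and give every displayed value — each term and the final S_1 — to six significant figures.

S_1 ≈ 3.14171e+06

∫_5^27 x^4 dx evaluates to 2.86916e+06.
Boundary: ½(f(5) + f(27)) = ½(625.000 + 531441) = 266033.
So far: 3.13519e+06.
k=1: B_{2}/(2)! × [f^{(1)}(27) − f^{(1)}(5)] = 1/12 × (78732.0 − 500.000) = 6519.33.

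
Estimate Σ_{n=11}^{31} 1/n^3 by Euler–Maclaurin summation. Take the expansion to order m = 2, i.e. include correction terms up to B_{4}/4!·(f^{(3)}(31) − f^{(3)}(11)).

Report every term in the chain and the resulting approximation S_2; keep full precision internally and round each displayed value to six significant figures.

S_2 ≈ 0.00402114

The integral term ∫_11^31 1/x^3 dx = 0.00361194.
½[f(11) + f(31)] = ½[0.000751315 + 3.35672e-05] = 0.000392441.
Integral + boundary = 0.00400438.
Correction k=1: B_{2}/2! · (f^{(1)}(31) − f^{(1)}(11)) = 1/12 · (-3.24844e-06 − (-0.000204904)) = 1.68046e-05.
Partial sum through k=1: 0.00402119.
Correction k=2: B_{4}/4! · (f^{(3)}(31) − f^{(3)}(11)) = −1/720 · (-6.76054e-08 − (-3.38684e-05)) = -4.69456e-08.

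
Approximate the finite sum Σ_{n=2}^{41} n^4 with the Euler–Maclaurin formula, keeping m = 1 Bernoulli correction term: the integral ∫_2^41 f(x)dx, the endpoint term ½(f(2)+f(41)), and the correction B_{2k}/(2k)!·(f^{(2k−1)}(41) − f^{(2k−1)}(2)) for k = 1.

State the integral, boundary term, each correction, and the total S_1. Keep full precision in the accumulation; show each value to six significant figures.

The integral term ∫_2^41 x^4 dx = 2.31712e+07.
Endpoint term: (f(2) + f(41))/2 = (16.0000 + 2.82576e+06)/2 = 1.41289e+06.
Integral + boundary = 2.45841e+07.
k=1: B_{2}/(2)! × [f^{(1)}(41) − f^{(1)}(2)] = 1/12 × (275684 − 32.0000) = 22971.0.

S_1 ≈ 2.46071e+07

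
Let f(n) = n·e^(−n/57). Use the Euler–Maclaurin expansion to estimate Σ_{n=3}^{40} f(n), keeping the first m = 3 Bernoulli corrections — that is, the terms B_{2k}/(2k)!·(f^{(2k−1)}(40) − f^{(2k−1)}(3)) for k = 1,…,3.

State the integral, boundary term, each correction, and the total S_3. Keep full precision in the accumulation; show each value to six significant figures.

The integral term ∫_3^40 x·e^(−x/57) dx = 503.847.
Boundary: ½(f(3) + f(40)) = ½(2.84619 + 19.8286) = 11.3374.
Running total after boundary: 515.185.
Correction k=1: B_{2}/2! · (f^{(1)}(40) − f^{(1)}(3)) = 1/12 · (0.147845 − 0.898796) = -0.0625793.
After k=1: 515.122.
Correction k=2: B_{4}/4! · (f^{(3)}(40) − f^{(3)}(3)) = −1/720 · (0.000350654 − 0.000860651) = 7.08329e-07.
After k=2: 515.122.
Correction k=3: B_{6}/6! · (f^{(5)}(40) − f^{(5)}(3)) = 1/30240 · (2.01848e-07 − 4.44649e-07) = -8.02914e-12.

S_3 ≈ 515.122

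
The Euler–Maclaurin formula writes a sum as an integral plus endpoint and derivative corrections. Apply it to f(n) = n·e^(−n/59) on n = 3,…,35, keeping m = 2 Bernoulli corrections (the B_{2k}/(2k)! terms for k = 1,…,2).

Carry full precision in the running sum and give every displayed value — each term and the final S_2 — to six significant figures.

∫_3^35 x·e^(−x/59) dx evaluates to 412.235.
½[f(3) + f(35)] = ½[2.85127 + 19.3391] = 11.0952.
Running total after boundary: 423.330.
k=1: B_{2}/(2)! × [f^{(1)}(35) − f^{(1)}(3)] = 1/12 × (0.224764 − 0.902097) = -0.0564444.
Running total after k=1: 423.274.
k=2: B_{4}/(4)! × [f^{(3)}(35) − f^{(3)}(3)] = −1/720 × (0.000382032 − 0.000805212) = 5.87750e-07.

S_2 ≈ 423.274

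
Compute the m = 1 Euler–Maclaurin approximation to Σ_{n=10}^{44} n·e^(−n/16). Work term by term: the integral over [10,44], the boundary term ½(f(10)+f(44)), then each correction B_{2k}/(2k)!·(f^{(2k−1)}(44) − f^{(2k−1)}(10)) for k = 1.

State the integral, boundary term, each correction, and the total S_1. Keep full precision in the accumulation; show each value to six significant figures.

S_1 ≈ 165.355

The integral term ∫_10^44 x·e^(−x/16) dx = 161.298.
Endpoint term: (f(10) + f(44))/2 = (5.35261 + 2.81283)/2 = 4.08272.
So far: 165.381.
Order-1 term: 1/12 · (-0.111874 − 0.200723) = -0.0260497.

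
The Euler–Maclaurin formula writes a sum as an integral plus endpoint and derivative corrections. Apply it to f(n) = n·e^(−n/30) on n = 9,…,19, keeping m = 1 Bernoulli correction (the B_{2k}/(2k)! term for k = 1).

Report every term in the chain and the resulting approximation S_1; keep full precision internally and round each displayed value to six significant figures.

S_1 ≈ 94.8022

The integral term ∫_9^19 x·e^(−x/30) dx = 86.4527.
Endpoint term: (f(9) + f(19))/2 = (6.66736 + 10.0856)/2 = 8.37647.
Running total after boundary: 94.8292.
Order-1 term: 1/12 · (0.194634 − 0.518573) = -0.0269949.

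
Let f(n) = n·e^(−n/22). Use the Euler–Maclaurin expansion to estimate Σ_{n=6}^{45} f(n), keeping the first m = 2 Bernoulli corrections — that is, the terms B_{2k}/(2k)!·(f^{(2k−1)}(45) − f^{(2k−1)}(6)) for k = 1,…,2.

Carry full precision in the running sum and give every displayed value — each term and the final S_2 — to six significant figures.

S_2 ≈ 283.478

The integral term ∫_6^45 x·e^(−x/22) dx = 278.341.
Boundary: ½(f(6) + f(45)) = ½(4.56780 + 5.81946) = 5.19363.
Running total after boundary: 283.535.
Correction k=1: B_{2}/2! · (f^{(1)}(45) − f^{(1)}(6)) = 1/12 · (-0.135200 − 0.553673) = -0.0574061.
Running total after k=1: 283.478.
Correction k=2: B_{4}/4! · (f^{(3)}(45) − f^{(3)}(6)) = −1/720 · (0.000255048 − 0.00428982) = 5.60385e-06.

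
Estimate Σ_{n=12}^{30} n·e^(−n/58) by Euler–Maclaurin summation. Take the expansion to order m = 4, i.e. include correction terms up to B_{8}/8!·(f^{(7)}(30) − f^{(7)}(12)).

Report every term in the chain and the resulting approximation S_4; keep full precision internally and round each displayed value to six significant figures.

The integral term ∫_12^30 x·e^(−x/58) dx = 258.386.
Boundary: ½(f(12) + f(30)) = ½(9.75725 + 17.8849) = 13.8211.
Integral + boundary = 272.207.
Order-1 term: 1/12 · (0.287803 − 0.644875) = -0.0297561.
Partial sum through k=1: 272.177.
Order-2 term: −1/720 · (0.000439991 − 0.000675114) = 3.26560e-07.
Partial sum through k=2: 272.177.
Order-3 term: 1/30240 · (2.36156e-07 − 3.44390e-07) = -3.57919e-12.
Partial sum through k=3: 272.177.
Order-4 term: −1/1209600 · (1.01521e-10 − 1.45093e-10) = 3.60216e-17.

S_4 ≈ 272.177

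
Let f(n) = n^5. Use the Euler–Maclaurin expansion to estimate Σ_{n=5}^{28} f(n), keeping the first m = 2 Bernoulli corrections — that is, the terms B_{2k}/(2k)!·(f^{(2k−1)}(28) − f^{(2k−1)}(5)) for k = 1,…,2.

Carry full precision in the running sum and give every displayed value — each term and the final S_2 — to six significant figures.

∫_5^28 x^5 dx evaluates to 8.03124e+07.
Endpoint term: (f(5) + f(28))/2 = (3125.00 + 1.72104e+07)/2 = 8.60675e+06.
Integral + boundary = 8.89192e+07.
Order-1 term: 1/12 · (3.07328e+06 − 3125.00) = 255846.
After k=1: 8.91750e+07.
Order-2 term: −1/720 · (47040.0 − 1500.00) = -63.2500.

S_2 ≈ 8.91750e+07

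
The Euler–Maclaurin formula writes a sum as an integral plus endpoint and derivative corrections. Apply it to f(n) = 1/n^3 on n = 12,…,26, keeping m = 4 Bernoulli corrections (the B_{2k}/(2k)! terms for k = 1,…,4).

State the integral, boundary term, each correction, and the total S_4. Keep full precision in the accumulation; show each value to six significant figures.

S_4 ≈ 0.00306186

The integral term ∫_12^26 1/x^3 dx = 0.00273258.
½[f(12) + f(26)] = ½[0.000578704 + 5.68958e-05] = 0.000317800.
Running total after boundary: 0.00305038.
Correction k=1: B_{2}/2! · (f^{(1)}(26) − f^{(1)}(12)) = 1/12 · (-6.56490e-06 − (-0.000144676)) = 1.15093e-05.
Running total after k=1: 0.00306189.
Correction k=2: B_{4}/4! · (f^{(3)}(26) − f^{(3)}(12)) = −1/720 · (-1.94228e-07 − (-2.00939e-05)) = -2.76384e-08.
Running total after k=2: 0.00306186.
Correction k=3: B_{6}/6! · (f^{(5)}(26) − f^{(5)}(12)) = 1/30240 · (-1.20674e-08 − (-5.86071e-06)) = 1.93408e-10.
Running total after k=3: 0.00306186.
Correction k=4: B_{8}/8! · (f^{(7)}(26) − f^{(7)}(12)) = −1/1209600 · (-1.28529e-09 − (-2.93036e-06)) = -2.42152e-12.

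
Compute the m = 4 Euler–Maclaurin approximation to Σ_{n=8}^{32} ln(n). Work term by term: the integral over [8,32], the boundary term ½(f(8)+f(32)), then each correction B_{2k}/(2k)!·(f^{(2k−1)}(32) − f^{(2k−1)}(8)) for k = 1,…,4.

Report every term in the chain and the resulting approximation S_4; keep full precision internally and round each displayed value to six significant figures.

S_4 ≈ 73.0328

Integral: ∫_8^32 ln(x) dx = 70.2680.
Endpoint term: (f(8) + f(32))/2 = (2.07944 + 3.46574)/2 = 2.77259.
Running total after boundary: 73.0406.
k=1: B_{2}/(2)! × [f^{(1)}(32) − f^{(1)}(8)] = 1/12 × (0.0312500 − 0.125000) = -0.00781250.
Partial sum through k=1: 73.0328.
k=2: B_{4}/(4)! × [f^{(3)}(32) − f^{(3)}(8)] = −1/720 × (6.10352e-05 − 0.00390625) = 5.34058e-06.
Partial sum through k=2: 73.0328.
k=3: B_{6}/(6)! × [f^{(5)}(32) − f^{(5)}(8)] = 1/30240 × (7.15256e-07 − 0.000732422) = -2.41966e-08.
Partial sum through k=3: 73.0328.
k=4: B_{8}/(8)! × [f^{(7)}(32) − f^{(7)}(8)] = −1/1209600 × (2.09548e-08 − 0.000343323) = 2.83814e-10.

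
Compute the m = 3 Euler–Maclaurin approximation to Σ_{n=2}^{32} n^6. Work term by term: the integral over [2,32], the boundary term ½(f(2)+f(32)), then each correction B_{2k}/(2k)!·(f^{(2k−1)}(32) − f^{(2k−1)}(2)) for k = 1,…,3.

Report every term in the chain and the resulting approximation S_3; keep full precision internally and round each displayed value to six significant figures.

The integral term ∫_2^32 x^6 dx = 4.90853e+09.
½[f(2) + f(32)] = ½[64.0000 + 1.07374e+09] = 5.36871e+08.
Integral + boundary = 5.44540e+09.
Correction k=1: B_{2}/2! · (f^{(1)}(32) − f^{(1)}(2)) = 1/12 · (2.01327e+08 − 192.000) = 1.67772e+07.
Partial sum through k=1: 5.46218e+09.
Correction k=2: B_{4}/4! · (f^{(3)}(32) − f^{(3)}(2)) = −1/720 · (3.93216e+06 − 960.000) = -5460.00.
Partial sum through k=2: 5.46218e+09.
Correction k=3: B_{6}/6! · (f^{(5)}(32) − f^{(5)}(2)) = 1/30240 · (23040.0 − 1440.00) = 0.714286.

S_3 ≈ 5.46218e+09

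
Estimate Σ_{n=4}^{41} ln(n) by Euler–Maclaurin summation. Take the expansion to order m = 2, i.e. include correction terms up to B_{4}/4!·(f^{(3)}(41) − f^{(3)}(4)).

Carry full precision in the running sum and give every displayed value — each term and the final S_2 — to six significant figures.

S_2 ≈ 112.242

The integral term ∫_4^41 ln(x) dx = 109.711.
Boundary: ½(f(4) + f(41)) = ½(1.38629 + 3.71357) = 2.54993.
So far: 112.261.
Correction k=1: B_{2}/2! · (f^{(1)}(41) − f^{(1)}(4)) = 1/12 · (0.0243902 − 0.250000) = -0.0188008.
Partial sum through k=1: 112.242.
Correction k=2: B_{4}/4! · (f^{(3)}(41) − f^{(3)}(4)) = −1/720 · (2.90187e-05 − 0.0312500) = 4.33625e-05.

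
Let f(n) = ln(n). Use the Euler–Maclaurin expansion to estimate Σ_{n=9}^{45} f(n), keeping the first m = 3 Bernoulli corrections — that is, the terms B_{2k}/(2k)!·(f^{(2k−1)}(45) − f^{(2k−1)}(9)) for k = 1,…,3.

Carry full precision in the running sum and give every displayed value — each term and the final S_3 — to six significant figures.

∫_9^45 ln(x) dx evaluates to 115.525.
½[f(9) + f(45)] = ½[2.19722 + 3.80666] = 3.00194.
Integral + boundary = 118.527.
Order-1 term: 1/12 · (0.0222222 − 0.111111) = -0.00740741.
Partial sum through k=1: 118.519.
Order-2 term: −1/720 · (2.19479e-05 − 0.00274348) = 3.77991e-06.
Partial sum through k=2: 118.519.
Order-3 term: 1/30240 · (1.30061e-07 − 0.000406442) = -1.34362e-08.

S_3 ≈ 118.519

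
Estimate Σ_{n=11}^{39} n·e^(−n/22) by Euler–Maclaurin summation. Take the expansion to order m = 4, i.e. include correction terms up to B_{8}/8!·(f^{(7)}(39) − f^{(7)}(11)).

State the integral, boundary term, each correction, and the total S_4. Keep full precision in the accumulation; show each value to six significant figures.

Integral: ∫_11^39 x·e^(−x/22) dx = 212.377.
Endpoint term: (f(11) + f(39))/2 = (6.67184 + 6.62489)/2 = 6.64837.
Running total after boundary: 219.025.
Correction k=1: B_{2}/2! · (f^{(1)}(39) − f^{(1)}(11)) = 1/12 · (-0.131262 − 0.303265) = -0.0362106.
After k=1: 218.989.
Correction k=2: B_{4}/4! · (f^{(3)}(39) − f^{(3)}(11)) = −1/720 · (0.000430735 − 0.00313291) = 3.75302e-06.
After k=2: 218.989.
Correction k=3: B_{6}/6! · (f^{(5)}(39) − f^{(5)}(11)) = 1/30240 · (2.34023e-06 − 1.16513e-05) = -3.07906e-10.
After k=3: 218.989.
Correction k=4: B_{8}/8! · (f^{(7)}(39) − f^{(7)}(11)) = −1/1209600 · (7.83165e-09 − 3.47720e-08) = 2.22721e-14.

S_4 ≈ 218.989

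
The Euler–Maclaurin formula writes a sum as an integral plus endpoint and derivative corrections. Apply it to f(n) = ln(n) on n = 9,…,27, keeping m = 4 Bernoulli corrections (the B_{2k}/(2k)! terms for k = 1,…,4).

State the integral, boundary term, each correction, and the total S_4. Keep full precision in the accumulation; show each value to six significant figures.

S_4 ≈ 53.9529

Integral: ∫_9^27 ln(x) dx = 51.2126.
½[f(9) + f(27)] = ½[2.19722 + 3.29584] = 2.74653.
So far: 53.9591.
Correction k=1: B_{2}/2! · (f^{(1)}(27) − f^{(1)}(9)) = 1/12 · (0.0370370 − 0.111111) = -0.00617284.
Partial sum through k=1: 53.9529.
Correction k=2: B_{4}/4! · (f^{(3)}(27) − f^{(3)}(9)) = −1/720 · (0.000101611 − 0.00274348) = 3.66927e-06.
Partial sum through k=2: 53.9529.
Correction k=3: B_{6}/6! · (f^{(5)}(27) − f^{(5)}(9)) = 1/30240 · (1.67260e-06 − 0.000406442) = -1.33852e-08.
Partial sum through k=3: 53.9529.
Correction k=4: B_{8}/8! · (f^{(7)}(27) − f^{(7)}(9)) = −1/1209600 · (6.88313e-08 − 0.000150534) = 1.24393e-10.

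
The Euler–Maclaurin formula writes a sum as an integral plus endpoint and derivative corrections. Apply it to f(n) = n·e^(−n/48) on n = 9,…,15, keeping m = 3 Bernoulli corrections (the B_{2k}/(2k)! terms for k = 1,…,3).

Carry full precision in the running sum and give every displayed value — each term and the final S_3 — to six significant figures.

S_3 ≈ 65.0215

The integral term ∫_9^15 x·e^(−x/48) dx = 55.8180.
Endpoint term: (f(9) + f(15))/2 = (7.46126 + 10.9742)/2 = 9.21775.
Running total after boundary: 65.0358.
Correction k=1: B_{2}/2! · (f^{(1)}(15) − f^{(1)}(9)) = 1/12 · (0.502986 − 0.673586) = -0.0142167.
Partial sum through k=1: 65.0215.
Correction k=2: B_{4}/4! · (f^{(3)}(15) − f^{(3)}(9)) = −1/720 · (0.000853393 − 0.00101200) = 2.20286e-07.
Partial sum through k=2: 65.0215.
Correction k=3: B_{6}/6! · (f^{(5)}(15) − f^{(5)}(9)) = 1/30240 · (6.46040e-07 − 7.51581e-07) = -3.49011e-12.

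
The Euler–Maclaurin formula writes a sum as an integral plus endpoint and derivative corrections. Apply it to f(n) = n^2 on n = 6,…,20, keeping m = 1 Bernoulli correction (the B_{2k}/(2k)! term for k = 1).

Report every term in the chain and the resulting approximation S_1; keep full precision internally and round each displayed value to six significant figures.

S_1 ≈ 2815.00

Integral: ∫_6^20 x^2 dx = 2594.67.
Endpoint term: (f(6) + f(20))/2 = (36.0000 + 400.000)/2 = 218.000.
Integral + boundary = 2812.67.
k=1: B_{2}/(2)! × [f^{(1)}(20) − f^{(1)}(6)] = 1/12 × (40.0000 − 12.0000) = 2.33333.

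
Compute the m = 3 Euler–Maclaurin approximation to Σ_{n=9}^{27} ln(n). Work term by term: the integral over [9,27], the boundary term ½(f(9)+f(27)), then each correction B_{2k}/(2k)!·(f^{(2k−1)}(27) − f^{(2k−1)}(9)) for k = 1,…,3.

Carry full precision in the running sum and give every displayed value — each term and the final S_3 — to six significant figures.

S_3 ≈ 53.9529

∫_9^27 ln(x) dx evaluates to 51.2126.
Boundary: ½(f(9) + f(27)) = ½(2.19722 + 3.29584) = 2.74653.
Running total after boundary: 53.9591.
Correction k=1: B_{2}/2! · (f^{(1)}(27) − f^{(1)}(9)) = 1/12 · (0.0370370 − 0.111111) = -0.00617284.
Running total after k=1: 53.9529.
Correction k=2: B_{4}/4! · (f^{(3)}(27) − f^{(3)}(9)) = −1/720 · (0.000101611 − 0.00274348) = 3.66927e-06.
Running total after k=2: 53.9529.
Correction k=3: B_{6}/6! · (f^{(5)}(27) − f^{(5)}(9)) = 1/30240 · (1.67260e-06 − 0.000406442) = -1.33852e-08.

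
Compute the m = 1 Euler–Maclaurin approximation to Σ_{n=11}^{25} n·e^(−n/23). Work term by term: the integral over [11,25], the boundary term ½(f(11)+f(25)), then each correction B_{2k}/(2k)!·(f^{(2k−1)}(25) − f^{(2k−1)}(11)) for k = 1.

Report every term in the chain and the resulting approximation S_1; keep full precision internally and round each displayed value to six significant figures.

The integral term ∫_11^25 x·e^(−x/23) dx = 112.416.
Endpoint term: (f(11) + f(25))/2 = (6.81847 + 8.43103)/2 = 7.62475.
Running total after boundary: 120.041.
Order-1 term: 1/12 · (-0.0293253 − 0.323405) = -0.0293942.

S_1 ≈ 120.012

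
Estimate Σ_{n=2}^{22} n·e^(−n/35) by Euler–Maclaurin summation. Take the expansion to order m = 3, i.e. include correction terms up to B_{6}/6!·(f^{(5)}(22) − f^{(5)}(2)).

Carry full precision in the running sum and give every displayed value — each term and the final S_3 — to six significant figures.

S_3 ≈ 165.789

The integral term ∫_2^22 x·e^(−x/35) dx = 159.035.
Endpoint term: (f(2) + f(22))/2 = (1.88892 + 11.7338)/2 = 6.81134.
Running total after boundary: 165.846.
k=1: B_{2}/(2)! × [f^{(1)}(22) − f^{(1)}(2)] = 1/12 × (0.198103 − 0.890490) = -0.0576990.
Running total after k=1: 165.789.
k=2: B_{4}/(4)! × [f^{(3)}(22) − f^{(3)}(2)] = −1/720 × (0.00103250 − 0.00226890) = 1.71723e-06.
Running total after k=2: 165.789.
k=3: B_{6}/(6)! × [f^{(5)}(22) − f^{(5)}(2)] = 1/30240 × (1.55370e-06 − 3.11092e-06) = -5.14955e-11.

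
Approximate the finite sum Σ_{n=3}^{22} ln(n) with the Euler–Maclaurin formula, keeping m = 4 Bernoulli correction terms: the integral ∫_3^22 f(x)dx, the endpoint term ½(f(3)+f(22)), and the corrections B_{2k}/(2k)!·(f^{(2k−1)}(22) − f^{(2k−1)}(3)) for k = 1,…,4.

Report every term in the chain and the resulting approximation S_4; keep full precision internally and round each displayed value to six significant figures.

S_4 ≈ 47.7780

Integral: ∫_3^22 ln(x) dx = 45.7071.
Boundary: ½(f(3) + f(22)) = ½(1.09861 + 3.09104) = 2.09483.
So far: 47.8019.
Order-1 term: 1/12 · (0.0454545 − 0.333333) = -0.0239899.
After k=1: 47.7779.
Order-2 term: −1/720 · (0.000187829 − 0.0740741) = 0.000102620.
After k=2: 47.7780.
Order-3 term: 1/30240 · (4.65691e-06 − 0.0987654) = -3.26590e-06.
After k=3: 47.7780.
Order-4 term: −1/1209600 · (2.88651e-07 − 0.329218) = 2.72171e-07.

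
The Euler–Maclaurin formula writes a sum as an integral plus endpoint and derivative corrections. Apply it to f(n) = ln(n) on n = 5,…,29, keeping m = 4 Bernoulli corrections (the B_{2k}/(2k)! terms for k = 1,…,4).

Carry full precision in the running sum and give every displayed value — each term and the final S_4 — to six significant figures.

∫_5^29 ln(x) dx evaluates to 65.6044.
½[f(5) + f(29)] = ½[1.60944 + 3.36730] = 2.48837.
Running total after boundary: 68.0928.
Order-1 term: 1/12 · (0.0344828 − 0.200000) = -0.0137931.
After k=1: 68.0790.
Order-2 term: −1/720 · (8.20042e-05 − 0.0160000) = 2.21083e-05.
After k=2: 68.0790.
Order-3 term: 1/30240 · (1.17010e-06 − 0.00768000) = -2.53930e-07.
After k=3: 68.0790.
Order-4 term: −1/1209600 · (4.17394e-08 − 0.00921600) = 7.61901e-09.

S_4 ≈ 68.0790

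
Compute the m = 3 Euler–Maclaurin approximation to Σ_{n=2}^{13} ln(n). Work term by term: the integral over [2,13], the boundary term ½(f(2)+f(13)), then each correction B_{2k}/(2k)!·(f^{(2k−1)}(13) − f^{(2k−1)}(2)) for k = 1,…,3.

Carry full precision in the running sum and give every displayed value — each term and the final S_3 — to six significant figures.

S_3 ≈ 22.5522

The integral term ∫_2^13 ln(x) dx = 20.9580.
Endpoint term: (f(2) + f(13))/2 = (0.693147 + 2.56495)/2 = 1.62905.
Integral + boundary = 22.5871.
k=1: B_{2}/(2)! × [f^{(1)}(13) − f^{(1)}(2)] = 1/12 × (0.0769231 − 0.500000) = -0.0352564.
Running total after k=1: 22.5518.
k=2: B_{4}/(4)! × [f^{(3)}(13) − f^{(3)}(2)] = −1/720 × (0.000910332 − 0.250000) = 0.000345958.
Running total after k=2: 22.5522.
k=3: B_{6}/(6)! × [f^{(5)}(13) − f^{(5)}(2)] = 1/30240 × (6.46390e-05 − 0.750000) = -2.47994e-05.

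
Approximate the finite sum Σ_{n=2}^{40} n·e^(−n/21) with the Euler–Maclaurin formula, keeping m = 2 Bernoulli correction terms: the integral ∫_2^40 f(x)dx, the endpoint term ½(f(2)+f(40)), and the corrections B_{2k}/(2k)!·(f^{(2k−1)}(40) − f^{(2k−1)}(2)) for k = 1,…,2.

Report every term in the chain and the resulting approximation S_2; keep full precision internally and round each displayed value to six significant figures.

Integral: ∫_2^40 x·e^(−x/21) dx = 248.435.
Boundary: ½(f(2) + f(40)) = ½(1.81831 + 5.95432) = 3.88632.
Running total after boundary: 252.322.
k=1: B_{2}/(2)! × [f^{(1)}(40) − f^{(1)}(2)] = 1/12 × (-0.134681 − 0.822570) = -0.0797709.
Partial sum through k=1: 252.242.
k=2: B_{4}/(4)! × [f^{(3)}(40) − f^{(3)}(2)] = −1/720 × (0.000369694 − 0.00598840) = 7.80375e-06.

S_2 ≈ 252.242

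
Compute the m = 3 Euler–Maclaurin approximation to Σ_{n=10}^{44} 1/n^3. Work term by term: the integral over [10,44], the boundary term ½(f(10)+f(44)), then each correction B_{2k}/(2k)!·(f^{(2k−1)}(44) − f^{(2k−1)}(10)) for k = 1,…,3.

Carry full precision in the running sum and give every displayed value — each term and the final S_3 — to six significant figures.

S_3 ≈ 0.00527246

∫_10^44 1/x^3 dx evaluates to 0.00474174.
Endpoint term: (f(10) + f(44))/2 = (0.00100000 + 1.17393e-05)/2 = 0.000505870.
So far: 0.00524761.
Order-1 term: 1/12 · (-8.00406e-07 − (-0.000300000)) = 2.49333e-05.
After k=1: 0.00527254.
Order-2 term: −1/720 · (-8.26866e-09 − (-6.00000e-05)) = -8.33218e-08.
After k=2: 0.00527246.
Order-3 term: 1/30240 · (-1.79382e-10 − (-2.52000e-05)) = 8.33327e-10.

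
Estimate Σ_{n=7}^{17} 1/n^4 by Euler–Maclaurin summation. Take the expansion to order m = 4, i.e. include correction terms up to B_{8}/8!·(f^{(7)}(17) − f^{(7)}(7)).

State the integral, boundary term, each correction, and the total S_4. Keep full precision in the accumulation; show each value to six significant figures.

The integral term ∫_7^17 1/x^4 dx = 0.000903970.
½[f(7) + f(17)] = ½[0.000416493 + 1.19730e-05] = 0.000214233.
Running total after boundary: 0.00111820.
Order-1 term: 1/12 · (-2.81719e-06 − (-0.000237996)) = 1.95982e-05.
Partial sum through k=1: 0.00113780.
Order-2 term: −1/720 · (-2.92441e-07 − (-0.000145712)) = -2.01971e-07.
Partial sum through k=2: 0.00113760.
Order-3 term: 1/30240 · (-5.66668e-08 − (-0.000166528)) = 5.50500e-09.
Partial sum through k=3: 0.00113760.
Order-4 term: −1/1209600 · (-1.76471e-08 − (-0.000305868)) = -2.52852e-10.

S_4 ≈ 0.00113760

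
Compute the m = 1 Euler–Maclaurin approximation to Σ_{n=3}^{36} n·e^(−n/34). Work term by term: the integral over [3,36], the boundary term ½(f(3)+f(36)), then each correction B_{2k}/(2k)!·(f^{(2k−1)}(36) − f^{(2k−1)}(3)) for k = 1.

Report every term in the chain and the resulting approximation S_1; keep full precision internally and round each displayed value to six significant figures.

∫_3^36 x·e^(−x/34) dx evaluates to 326.221.
Boundary: ½(f(3) + f(36)) = ½(2.74664 + 12.4871) = 7.61686.
Integral + boundary = 333.838.
k=1: B_{2}/(2)! × [f^{(1)}(36) − f^{(1)}(3)] = 1/12 × (-0.0204037 − 0.834762) = -0.0712638.

S_1 ≈ 333.766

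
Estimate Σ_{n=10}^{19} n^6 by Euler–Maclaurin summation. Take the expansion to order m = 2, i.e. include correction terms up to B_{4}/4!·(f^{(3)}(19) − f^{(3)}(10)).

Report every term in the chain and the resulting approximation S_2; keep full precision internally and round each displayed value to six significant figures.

∫_10^19 x^6 dx evaluates to 1.26267e+08.
½[f(10) + f(19)] = ½[1.00000e+06 + 4.70459e+07] = 2.40229e+07.
Integral + boundary = 1.50290e+08.
k=1: B_{2}/(2)! × [f^{(1)}(19) − f^{(1)}(10)] = 1/12 × (1.48566e+07 − 600000) = 1.18805e+06.
Running total after k=1: 1.51478e+08.
k=2: B_{4}/(4)! × [f^{(3)}(19) − f^{(3)}(10)] = −1/720 × (823080 − 120000) = -976.500.

S_2 ≈ 1.51477e+08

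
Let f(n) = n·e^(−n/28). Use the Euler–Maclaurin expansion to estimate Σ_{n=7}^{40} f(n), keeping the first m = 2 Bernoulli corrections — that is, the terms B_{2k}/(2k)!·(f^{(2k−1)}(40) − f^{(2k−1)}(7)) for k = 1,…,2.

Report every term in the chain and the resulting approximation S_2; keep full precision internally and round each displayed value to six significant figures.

The integral term ∫_7^40 x·e^(−x/28) dx = 306.929.
Boundary: ½(f(7) + f(40)) = ½(5.45161 + 9.58604) = 7.51882.
Running total after boundary: 314.448.
Order-1 term: 1/12 · (-0.102708 − 0.584101) = -0.0572340.
Partial sum through k=1: 314.391.
Order-2 term: −1/720 · (0.000480350 − 0.00273176) = 3.12696e-06.

S_2 ≈ 314.391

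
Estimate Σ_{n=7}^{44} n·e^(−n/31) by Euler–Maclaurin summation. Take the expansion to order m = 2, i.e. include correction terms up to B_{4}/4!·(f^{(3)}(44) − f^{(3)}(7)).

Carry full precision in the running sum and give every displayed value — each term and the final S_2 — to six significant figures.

S_2 ≈ 385.600

∫_7^44 x·e^(−x/31) dx evaluates to 377.546.
Endpoint term: (f(7) + f(44))/2 = (5.58511 + 10.6423)/2 = 8.11369.
So far: 385.660.
Correction k=1: B_{2}/2! · (f^{(1)}(44) − f^{(1)}(7)) = 1/12 · (-0.101429 − 0.617708) = -0.0599281.
Running total after k=1: 385.600.
Correction k=2: B_{4}/4! · (f^{(3)}(44) − f^{(3)}(7)) = −1/720 · (0.000397826 − 0.00230328) = 2.64647e-06.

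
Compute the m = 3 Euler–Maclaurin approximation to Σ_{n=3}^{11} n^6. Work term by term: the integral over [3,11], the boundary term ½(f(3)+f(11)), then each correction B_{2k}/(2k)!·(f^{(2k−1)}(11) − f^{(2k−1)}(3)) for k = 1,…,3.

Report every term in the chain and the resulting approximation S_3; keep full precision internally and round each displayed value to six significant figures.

S_3 ≈ 3.74990e+06

Integral: ∫_3^11 x^6 dx = 2.78357e+06.
½[f(3) + f(11)] = ½[729.000 + 1.77156e+06] = 886145.
So far: 3.66971e+06.
Order-1 term: 1/12 · (966306 − 1458.00) = 80404.0.
Partial sum through k=1: 3.75012e+06.
Order-2 term: −1/720 · (159720 − 3240.00) = -217.333.
Partial sum through k=2: 3.74990e+06.
Order-3 term: 1/30240 · (7920.00 − 2160.00) = 0.190476.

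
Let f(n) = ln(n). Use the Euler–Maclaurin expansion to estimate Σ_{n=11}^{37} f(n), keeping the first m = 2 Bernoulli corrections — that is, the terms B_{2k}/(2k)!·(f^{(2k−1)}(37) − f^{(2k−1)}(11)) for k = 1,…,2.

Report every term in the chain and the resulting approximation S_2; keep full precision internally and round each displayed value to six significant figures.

S_2 ≈ 84.2262

Integral: ∫_11^37 ln(x) dx = 81.2271.
Boundary: ½(f(11) + f(37)) = ½(2.39790 + 3.61092) = 3.00441.
So far: 84.2315.
k=1: B_{2}/(2)! × [f^{(1)}(37) − f^{(1)}(11)] = 1/12 × (0.0270270 − 0.0909091) = -0.00532351.
Partial sum through k=1: 84.2262.
k=2: B_{4}/(4)! × [f^{(3)}(37) − f^{(3)}(11)] = −1/720 × (3.94843e-05 − 0.00150263) = 2.03215e-06.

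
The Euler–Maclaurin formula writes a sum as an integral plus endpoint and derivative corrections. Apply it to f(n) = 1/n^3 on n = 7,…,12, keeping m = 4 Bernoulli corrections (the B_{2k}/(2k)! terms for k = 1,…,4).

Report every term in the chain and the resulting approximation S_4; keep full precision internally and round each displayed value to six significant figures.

S_4 ≈ 0.00857034

∫_7^12 1/x^3 dx evaluates to 0.00673186.
Boundary: ½(f(7) + f(12)) = ½(0.00291545 + 0.000578704) = 0.00174708.
Integral + boundary = 0.00847894.
Correction k=1: B_{2}/2! · (f^{(1)}(12) − f^{(1)}(7)) = 1/12 · (-0.000144676 − (-0.00124948)) = 9.20670e-05.
Running total after k=1: 0.00857100.
Correction k=2: B_{4}/4! · (f^{(3)}(12) − f^{(3)}(7)) = −1/720 · (-2.00939e-05 − (-0.000509992)) = -6.80413e-07.
Running total after k=2: 0.00857032.
Correction k=3: B_{6}/6! · (f^{(5)}(12) − f^{(5)}(7)) = 1/30240 · (-5.86071e-06 − (-0.000437136)) = 1.42617e-08.
Running total after k=3: 0.00857034.
Correction k=4: B_{8}/8! · (f^{(7)}(12) − f^{(7)}(7)) = −1/1209600 · (-2.93036e-06 − (-0.000642322)) = -5.28597e-10.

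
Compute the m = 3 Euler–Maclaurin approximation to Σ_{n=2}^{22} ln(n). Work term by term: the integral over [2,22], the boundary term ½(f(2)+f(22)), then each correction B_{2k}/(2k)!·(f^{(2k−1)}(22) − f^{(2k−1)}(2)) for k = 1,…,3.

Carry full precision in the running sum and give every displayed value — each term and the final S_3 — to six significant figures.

Integral: ∫_2^22 ln(x) dx = 46.6166.
Endpoint term: (f(2) + f(22))/2 = (0.693147 + 3.09104)/2 = 1.89209.
Integral + boundary = 48.5087.
Order-1 term: 1/12 · (0.0454545 − 0.500000) = -0.0378788.
Running total after k=1: 48.4709.
Order-2 term: −1/720 · (0.000187829 − 0.250000) = 0.000346961.
Running total after k=2: 48.4712.
Order-3 term: 1/30240 · (4.65691e-06 − 0.750000) = -2.48014e-05.

S_3 ≈ 48.4712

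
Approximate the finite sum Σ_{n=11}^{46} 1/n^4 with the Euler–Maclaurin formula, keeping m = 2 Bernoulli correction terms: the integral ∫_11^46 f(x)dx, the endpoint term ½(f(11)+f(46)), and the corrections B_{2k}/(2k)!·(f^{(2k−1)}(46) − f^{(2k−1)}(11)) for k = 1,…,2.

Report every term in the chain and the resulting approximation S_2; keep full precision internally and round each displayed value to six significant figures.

∫_11^46 1/x^4 dx evaluates to 0.000247014.
½[f(11) + f(46)] = ½[6.83013e-05 + 2.23341e-07] = 3.42623e-05.
So far: 0.000281276.
Correction k=1: B_{2}/2! · (f^{(1)}(46) − f^{(1)}(11)) = 1/12 · (-1.94210e-08 − (-2.48369e-05)) = 2.06812e-06.
Running total after k=1: 0.000283344.
Correction k=2: B_{4}/4! · (f^{(3)}(46) − f^{(3)}(11)) = −1/720 · (-2.75345e-10 − (-6.15790e-06)) = -8.55225e-09.

S_2 ≈ 0.000283336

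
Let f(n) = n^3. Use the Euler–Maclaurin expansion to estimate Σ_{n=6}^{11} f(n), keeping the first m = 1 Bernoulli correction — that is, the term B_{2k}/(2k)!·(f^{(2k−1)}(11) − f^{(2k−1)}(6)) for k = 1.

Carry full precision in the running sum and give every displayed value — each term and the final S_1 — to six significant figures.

S_1 ≈ 4131.00

∫_6^11 x^3 dx evaluates to 3336.25.
Endpoint term: (f(6) + f(11))/2 = (216.000 + 1331.00)/2 = 773.500.
Running total after boundary: 4109.75.
Order-1 term: 1/12 · (363.000 − 108.000) = 21.2500.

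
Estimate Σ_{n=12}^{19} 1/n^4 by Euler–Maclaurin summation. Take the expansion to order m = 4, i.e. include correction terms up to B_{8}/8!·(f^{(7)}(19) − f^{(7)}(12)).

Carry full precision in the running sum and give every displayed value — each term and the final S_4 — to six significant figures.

S_4 ≈ 0.000173453

Integral: ∫_12^19 1/x^4 dx = 0.000144303.
Boundary: ½(f(12) + f(19)) = ½(4.82253e-05 + 7.67336e-06) = 2.79493e-05.
Running total after boundary: 0.000172253.
Correction k=1: B_{2}/2! · (f^{(1)}(19) − f^{(1)}(12)) = 1/12 · (-1.61544e-06 − (-1.60751e-05)) = 1.20497e-06.
Partial sum through k=1: 0.000173458.
Correction k=2: B_{4}/4! · (f^{(3)}(19) − f^{(3)}(12)) = −1/720 · (-1.34247e-07 − (-3.34898e-06)) = -4.46491e-09.
Partial sum through k=2: 0.000173453.
Correction k=3: B_{6}/6! · (f^{(5)}(19) − f^{(5)}(12)) = 1/30240 · (-2.08251e-08 − (-1.30238e-06)) = 4.23795e-11.
Partial sum through k=3: 0.000173453.
Correction k=4: B_{8}/8! · (f^{(7)}(19) − f^{(7)}(12)) = −1/1209600 · (-5.19185e-09 − (-8.13988e-07)) = -6.68648e-13.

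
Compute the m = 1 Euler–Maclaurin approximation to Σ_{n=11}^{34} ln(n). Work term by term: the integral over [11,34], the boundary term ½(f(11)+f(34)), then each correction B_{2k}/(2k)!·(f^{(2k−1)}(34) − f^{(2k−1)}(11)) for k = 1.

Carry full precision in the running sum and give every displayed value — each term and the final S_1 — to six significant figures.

The integral term ∫_11^34 ln(x) dx = 70.5194.
Boundary: ½(f(11) + f(34)) = ½(2.39790 + 3.52636) = 2.96213.
So far: 73.4815.
Order-1 term: 1/12 · (0.0294118 − 0.0909091) = -0.00512478.

S_1 ≈ 73.4764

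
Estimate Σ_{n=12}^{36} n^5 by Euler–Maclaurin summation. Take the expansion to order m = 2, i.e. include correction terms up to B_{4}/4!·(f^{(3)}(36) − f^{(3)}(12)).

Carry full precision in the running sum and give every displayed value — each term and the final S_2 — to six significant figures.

Integral: ∫_12^36 x^5 dx = 3.62299e+08.
Boundary: ½(f(12) + f(36)) = ½(248832 + 6.04662e+07) = 3.03575e+07.
Integral + boundary = 3.92657e+08.
Order-1 term: 1/12 · (8.39808e+06 − 103680) = 691200.
Partial sum through k=1: 3.93348e+08.
Order-2 term: −1/720 · (77760.0 − 8640.00) = -96.0000.

S_2 ≈ 3.93348e+08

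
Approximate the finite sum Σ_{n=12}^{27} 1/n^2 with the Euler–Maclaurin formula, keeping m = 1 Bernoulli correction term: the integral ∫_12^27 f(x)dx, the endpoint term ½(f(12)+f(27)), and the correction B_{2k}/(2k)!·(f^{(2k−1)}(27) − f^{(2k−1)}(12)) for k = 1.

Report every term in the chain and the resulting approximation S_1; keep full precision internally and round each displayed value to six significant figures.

S_1 ≈ 0.0505424

∫_12^27 1/x^2 dx evaluates to 0.0462963.
Endpoint term: (f(12) + f(27))/2 = (0.00694444 + 0.00137174)/2 = 0.00415809.
Running total after boundary: 0.0504544.
k=1: B_{2}/(2)! × [f^{(1)}(27) − f^{(1)}(12)] = 1/12 × (-0.000101611 − (-0.00115741)) = 8.79831e-05.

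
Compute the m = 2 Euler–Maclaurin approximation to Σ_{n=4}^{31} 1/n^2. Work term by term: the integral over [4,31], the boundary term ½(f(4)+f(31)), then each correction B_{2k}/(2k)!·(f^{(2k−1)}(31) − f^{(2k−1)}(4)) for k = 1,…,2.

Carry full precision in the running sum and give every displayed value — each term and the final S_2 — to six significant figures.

∫_4^31 1/x^2 dx evaluates to 0.217742.
Boundary: ½(f(4) + f(31)) = ½(0.0625000 + 0.00104058) = 0.0317703.
Integral + boundary = 0.249512.
k=1: B_{2}/(2)! × [f^{(1)}(31) − f^{(1)}(4)] = 1/12 × (-6.71344e-05 − (-0.0312500)) = 0.00259857.
Partial sum through k=1: 0.252111.
k=2: B_{4}/(4)! × [f^{(3)}(31) − f^{(3)}(4)] = −1/720 × (-8.38306e-07 − (-0.0234375)) = -3.25509e-05.

S_2 ≈ 0.252078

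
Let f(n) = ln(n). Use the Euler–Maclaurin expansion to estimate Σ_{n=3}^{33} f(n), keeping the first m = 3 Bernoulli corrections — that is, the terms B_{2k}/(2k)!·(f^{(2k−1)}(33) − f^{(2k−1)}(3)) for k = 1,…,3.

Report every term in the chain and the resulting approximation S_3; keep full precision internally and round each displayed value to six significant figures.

S_3 ≈ 84.3613

Integral: ∫_3^33 ln(x) dx = 82.0889.
Endpoint term: (f(3) + f(33))/2 = (1.09861 + 3.49651)/2 = 2.29756.
Running total after boundary: 84.3865.
Order-1 term: 1/12 · (0.0303030 − 0.333333) = -0.0252525.
Running total after k=1: 84.3612.
Order-2 term: −1/720 · (5.56529e-05 − 0.0740741) = 0.000102803.
Running total after k=2: 84.3613.
Order-3 term: 1/30240 · (6.13256e-07 − 0.0987654) = -3.26603e-06.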